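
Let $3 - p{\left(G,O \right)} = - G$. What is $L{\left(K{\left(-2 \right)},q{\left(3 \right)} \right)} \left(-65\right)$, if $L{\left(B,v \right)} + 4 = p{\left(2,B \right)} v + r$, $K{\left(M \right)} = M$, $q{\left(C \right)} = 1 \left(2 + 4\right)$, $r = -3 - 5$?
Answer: $-1170$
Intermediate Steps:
$r = -8$ ($r = -3 - 5 = -8$)
$q{\left(C \right)} = 6$ ($q{\left(C \right)} = 1 \cdot 6 = 6$)
$p{\left(G,O \right)} = 3 + G$ ($p{\left(G,O \right)} = 3 - - G = 3 + G$)
$L{\left(B,v \right)} = -12 + 5 v$ ($L{\left(B,v \right)} = -4 + \left(\left(3 + 2\right) v - 8\right) = -4 + \left(5 v - 8\right) = -4 + \left(-8 + 5 v\right) = -12 + 5 v$)
$L{\left(K{\left(-2 \right)},q{\left(3 \right)} \right)} \left(-65\right) = \left(-12 + 5 \cdot 6\right) \left(-65\right) = \left(-12 + 30\right) \left(-65\right) = 18 \left(-65\right) = -1170$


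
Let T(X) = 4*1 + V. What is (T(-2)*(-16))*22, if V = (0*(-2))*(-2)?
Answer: -1408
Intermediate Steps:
V = 0 (V = 0*(-2) = 0)
T(X) = 4 (T(X) = 4*1 + 0 = 4 + 0 = 4)
(T(-2)*(-16))*22 = (4*(-16))*22 = -64*22 = -1408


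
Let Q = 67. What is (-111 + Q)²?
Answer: 1936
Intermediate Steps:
(-111 + Q)² = (-111 + 67)² = (-44)² = 1936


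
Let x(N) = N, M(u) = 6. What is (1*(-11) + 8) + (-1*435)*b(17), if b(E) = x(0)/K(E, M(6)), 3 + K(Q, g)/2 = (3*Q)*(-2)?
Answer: -3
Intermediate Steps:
K(Q, g) = -6 - 12*Q (K(Q, g) = -6 + 2*((3*Q)*(-2)) = -6 + 2*(-6*Q) = -6 - 12*Q)
b(E) = 0 (b(E) = 0/(-6 - 12*E) = 0)
(1*(-11) + 8) + (-1*435)*b(17) = (1*(-11) + 8) - 1*435*0 = (-11 + 8) - 435*0 = -3 + 0 = -3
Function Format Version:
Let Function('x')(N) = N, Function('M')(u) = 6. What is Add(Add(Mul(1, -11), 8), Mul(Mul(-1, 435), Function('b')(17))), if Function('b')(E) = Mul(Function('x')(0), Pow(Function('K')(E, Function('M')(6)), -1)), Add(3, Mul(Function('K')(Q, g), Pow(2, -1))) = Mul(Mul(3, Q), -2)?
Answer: -3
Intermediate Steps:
Function('K')(Q, g) = Add(-6, Mul(-12, Q)) (Function('K')(Q, g) = Add(-6, Mul(2, Mul(Mul(3, Q), -2))) = Add(-6, Mul(2, Mul(-6, Q))) = Add(-6, Mul(-12, Q)))
Function('b')(E) = 0 (Function('b')(E) = Mul(0, Pow(Add(-6, Mul(-12, E)), -1)) = 0)
Add(Add(Mul(1, -11), 8), Mul(Mul(-1, 435), Function('b')(17))) = Add(Add(Mul(1, -11), 8), Mul(Mul(-1, 435), 0)) = Add(Add(-11, 8), Mul(-435, 0)) = Add(-3, 0) = -3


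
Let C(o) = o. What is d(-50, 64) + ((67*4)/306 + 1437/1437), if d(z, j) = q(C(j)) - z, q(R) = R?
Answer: 17729/153 ≈ 115.88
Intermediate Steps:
d(z, j) = j - z
d(-50, 64) + ((67*4)/306 + 1437/1437) = (64 - 1*(-50)) + ((67*4)/306 + 1437/1437) = (64 + 50) + (268*(1/306) + 1437*(1/1437)) = 114 + (134/153 + 1) = 114 + 287/153 = 17729/153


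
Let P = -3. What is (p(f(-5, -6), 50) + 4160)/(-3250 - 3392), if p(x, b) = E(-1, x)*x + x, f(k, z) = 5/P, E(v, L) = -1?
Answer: -2080/3321 ≈ -0.62632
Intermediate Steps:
f(k, z) = -5/3 (f(k, z) = 5/(-3) = 5*(-⅓) = -5/3)
p(x, b) = 0 (p(x, b) = -x + x = 0)
(p(f(-5, -6), 50) + 4160)/(-3250 - 3392) = (0 + 4160)/(-3250 - 3392) = 4160/(-6642) = 4160*(-1/6642) = -2080/3321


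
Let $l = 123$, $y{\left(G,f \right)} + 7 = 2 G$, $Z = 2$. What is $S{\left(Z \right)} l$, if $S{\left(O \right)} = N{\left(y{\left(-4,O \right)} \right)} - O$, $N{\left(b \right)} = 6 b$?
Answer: $-11316$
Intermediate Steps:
$y{\left(G,f \right)} = -7 + 2 G$
$S{\left(O \right)} = -90 - O$ ($S{\left(O \right)} = 6 \left(-7 + 2 \left(-4\right)\right) - O = 6 \left(-7 - 8\right) - O = 6 \left(-15\right) - O = -90 - O$)
$S{\left(Z \right)} l = \left(-90 - 2\right) 123 = \left(-92\right) 123 = -11316$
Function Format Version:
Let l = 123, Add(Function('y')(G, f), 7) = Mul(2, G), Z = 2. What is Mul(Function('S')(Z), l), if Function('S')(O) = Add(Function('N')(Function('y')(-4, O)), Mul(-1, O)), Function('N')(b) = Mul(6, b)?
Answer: -11316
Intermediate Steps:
Function('y')(G, f) = Add(-7, Mul(2, G))
Function('S')(O) = Add(-90, Mul(-1, O)) (Function('S')(O) = Add(Mul(6, Add(-7, Mul(2, -4))), Mul(-1, O)) = Add(Mul(6, Add(-7, -8)), Mul(-1, O)) = Add(Mul(6, -15), Mul(-1, O)) = Add(-90, Mul(-1, O)))
Mul(Function('S')(Z), l) = Mul(Add(-90, Mul(-1, 2)), 123) = Mul(Add(-90, -2), 123) = Mul(-92, 123) = -11316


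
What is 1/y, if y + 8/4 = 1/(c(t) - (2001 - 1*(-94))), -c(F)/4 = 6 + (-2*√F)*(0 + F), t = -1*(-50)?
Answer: -7017559/14030879 - 2000*√2/14030879 ≈ -0.50035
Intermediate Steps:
t = 50
c(F) = -24 + 8*F^(3/2) (c(F) = -4*(6 + (-2*√F)*(0 + F)) = -4*(6 + (-2*√F)*F) = -4*(6 - 2*F^(3/2)) = -24 + 8*F^(3/2))
y = -2 + 1/(-2119 + 2000*√2) (y = -2 + 1/((-24 + 8*50^(3/2)) - (2001 - 1*(-94))) = -2 + 1/((-24 + 8*(250*√2)) - (2001 + 94)) = -2 + 1/((-24 + 2000*√2) - 1*2095) = -2 + 1/((-24 + 2000*√2) - 2095) = -2 + 1/(-2119 + 2000*√2) ≈ -1.9986)
1/y = 1/(-7017559/3509839 + 2000*√2/3509839)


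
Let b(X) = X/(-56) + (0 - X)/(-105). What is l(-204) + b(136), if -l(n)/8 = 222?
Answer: -26657/15 ≈ -1777.1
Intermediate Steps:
b(X) = -X/120 (b(X) = X*(-1/56) - X*(-1/105) = -X/56 + X/105 = -X/120)
l(n) = -1776 (l(n) = -8*222 = -1776)
l(-204) + b(136) = -1776 - 1/120*136 = -1776 - 17/15 = -26657/15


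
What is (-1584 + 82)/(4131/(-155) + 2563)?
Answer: -116405/196567 ≈ -0.59219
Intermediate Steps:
(-1584 + 82)/(4131/(-155) + 2563) = -1502/(4131*(-1/155) + 2563) = -1502/(-4131/155 + 2563) = -1502/393134/155 = -1502*155/393134 = -116405/196567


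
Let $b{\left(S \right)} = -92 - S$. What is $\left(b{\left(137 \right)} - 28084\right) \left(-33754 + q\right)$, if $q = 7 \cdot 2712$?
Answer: $418183010$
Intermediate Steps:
$q = 18984$
$\left(b{\left(137 \right)} - 28084\right) \left(-33754 + q\right) = \left(\left(-92 - 137\right) - 28084\right) \left(-33754 + 18984\right) = \left(\left(-92 - 137\right) - 28084\right) \left(-14770\right) = \left(-229 - 28084\right) \left(-14770\right) = \left(-28313\right) \left(-14770\right) = 418183010$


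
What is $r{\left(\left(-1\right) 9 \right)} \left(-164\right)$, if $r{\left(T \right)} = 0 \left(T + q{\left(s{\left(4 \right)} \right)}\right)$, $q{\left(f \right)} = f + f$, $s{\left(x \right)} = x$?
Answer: $0$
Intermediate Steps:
$q{\left(f \right)} = 2 f$
$r{\left(T \right)} = 0$ ($r{\left(T \right)} = 0 \left(T + 2 \cdot 4\right) = 0 \left(T + 8\right) = 0 \left(8 + T\right) = 0$)
$r{\left(\left(-1\right) 9 \right)} \left(-164\right) = 0 \left(-164\right) = 0$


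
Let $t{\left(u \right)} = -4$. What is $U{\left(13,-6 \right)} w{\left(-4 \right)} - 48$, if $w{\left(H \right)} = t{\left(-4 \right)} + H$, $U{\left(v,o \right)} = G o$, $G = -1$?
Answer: $-96$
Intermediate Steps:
$U{\left(v,o \right)} = - o$
$w{\left(H \right)} = -4 + H$
$U{\left(13,-6 \right)} w{\left(-4 \right)} - 48 = \left(-1\right) \left(-6\right) \left(-4 - 4\right) - 48 = 6 \left(-8\right) - 48 = -48 - 48 = -96$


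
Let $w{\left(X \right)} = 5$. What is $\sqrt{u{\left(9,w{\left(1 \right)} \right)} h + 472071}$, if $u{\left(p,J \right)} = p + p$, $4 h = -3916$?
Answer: $\sqrt{454449} \approx 674.13$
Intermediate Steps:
$h = -979$ ($h = \frac{1}{4} \left(-3916\right) = -979$)
$u{\left(p,J \right)} = 2 p$
$\sqrt{u{\left(9,w{\left(1 \right)} \right)} h + 472071} = \sqrt{2 \cdot 9 \left(-979\right) + 472071} = \sqrt{18 \left(-979\right) + 472071} = \sqrt{-17622 + 472071} = \sqrt{454449}$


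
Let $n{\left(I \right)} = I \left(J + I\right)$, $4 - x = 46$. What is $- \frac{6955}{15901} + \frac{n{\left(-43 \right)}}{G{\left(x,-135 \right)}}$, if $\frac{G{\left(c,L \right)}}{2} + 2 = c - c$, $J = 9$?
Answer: $- \frac{11637541}{31802} \approx -365.94$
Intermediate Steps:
$x = -42$ ($x = 4 - 46 = -42$)
$G{\left(c,L \right)} = -4$ ($G{\left(c,L \right)} = -4 + 2 \left(c - c\right) = -4 + 2 \cdot 0 = -4 + 0 = -4$)
$n{\left(I \right)} = I \left(9 + I\right)$
$- \frac{6955}{15901} + \frac{n{\left(-43 \right)}}{G{\left(x,-135 \right)}} = - \frac{6955}{15901} + \frac{\left(-43\right) \left(9 - 43\right)}{-4} = \left(-6955\right) \frac{1}{15901} + \left(-43\right) \left(-34\right) \left(- \frac{1}{4}\right) = - \frac{6955}{15901} + 1462 \left(- \frac{1}{4}\right) = - \frac{6955}{15901} - \frac{731}{2} = - \frac{11637541}{31802}$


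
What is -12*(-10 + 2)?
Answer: 96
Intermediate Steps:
-12*(-10 + 2) = -12*(-8) = 96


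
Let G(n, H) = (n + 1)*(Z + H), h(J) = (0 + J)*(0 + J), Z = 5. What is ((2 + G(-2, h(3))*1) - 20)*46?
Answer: -1472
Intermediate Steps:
h(J) = J² (h(J) = J*J = J²)
G(n, H) = (1 + n)*(5 + H) (G(n, H) = (n + 1)*(5 + H) = (1 + n)*(5 + H))
((2 + G(-2, h(3))*1) - 20)*46 = ((2 + (5 + 3² + 5*(-2) + 3²*(-2))*1) - 20)*46 = ((2 + (5 + 9 - 10 + 9*(-2))*1) - 20)*46 = ((2 + (5 + 9 - 10 - 18)*1) - 20)*46 = ((2 - 14*1) - 20)*46 = ((2 - 14) - 20)*46 = (-12 - 20)*46 = -32*46 = -1472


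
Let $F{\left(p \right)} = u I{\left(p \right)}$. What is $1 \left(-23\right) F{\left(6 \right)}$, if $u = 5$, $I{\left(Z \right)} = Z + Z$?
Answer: $-1380$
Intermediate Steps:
$I{\left(Z \right)} = 2 Z$
$F{\left(p \right)} = 10 p$ ($F{\left(p \right)} = 5 \cdot 2 p = 10 p$)
$1 \left(-23\right) F{\left(6 \right)} = 1 \left(-23\right) 10 \cdot 6 = \left(-23\right) 60 = -1380$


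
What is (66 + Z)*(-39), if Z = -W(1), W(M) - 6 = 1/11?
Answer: -25701/11 ≈ -2336.5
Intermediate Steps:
W(M) = 67/11 (W(M) = 6 + 1/11 = 67/11)
Z = -67/11 (Z = -1*67/11 = -67/11 ≈ -6.0909)
(66 + Z)*(-39) = (66 - 67/11)*(-39) = (659/11)*(-39) = -25701/11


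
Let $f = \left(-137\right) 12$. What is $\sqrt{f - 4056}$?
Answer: $10 i \sqrt{57} \approx 75.498 i$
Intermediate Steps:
$f = -1644$
$\sqrt{f - 4056} = \sqrt{-1644 - 4056} = \sqrt{-5700} = 10 i \sqrt{57}$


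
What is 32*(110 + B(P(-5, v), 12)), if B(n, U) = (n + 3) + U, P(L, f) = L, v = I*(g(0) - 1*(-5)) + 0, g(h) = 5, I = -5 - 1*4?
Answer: 3840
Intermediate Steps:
I = -9 (I = -5 - 4 = -9)
v = -90 (v = -9*(5 - 1*(-5)) + 0 = -9*(5 + 5) + 0 = -9*10 + 0 = -90 + 0 = -90)
B(n, U) = 3 + U + n (B(n, U) = (3 + n) + U = 3 + U + n)
32*(110 + B(P(-5, v), 12)) = 32*(110 + (3 + 12 - 5)) = 32*(110 + 10) = 32*120 = 3840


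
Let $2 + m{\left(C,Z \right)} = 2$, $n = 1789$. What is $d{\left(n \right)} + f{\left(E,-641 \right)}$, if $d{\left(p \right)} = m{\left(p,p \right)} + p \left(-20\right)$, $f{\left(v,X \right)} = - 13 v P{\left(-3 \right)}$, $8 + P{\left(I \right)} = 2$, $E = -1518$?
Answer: $-154184$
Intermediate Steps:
$P{\left(I \right)} = -6$ ($P{\left(I \right)} = -8 + 2 = -6$)
$m{\left(C,Z \right)} = 0$ ($m{\left(C,Z \right)} = -2 + 2 = 0$)
$f{\left(v,X \right)} = 78 v$ ($f{\left(v,X \right)} = - 13 v \left(-6\right) = 78 v$)
$d{\left(p \right)} = - 20 p$ ($d{\left(p \right)} = 0 + p \left(-20\right) = 0 - 20 p = - 20 p$)
$d{\left(n \right)} + f{\left(E,-641 \right)} = \left(-20\right) 1789 + 78 \left(-1518\right) = -35780 - 118404 = -154184$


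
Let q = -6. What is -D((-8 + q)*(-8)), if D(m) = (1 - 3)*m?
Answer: 224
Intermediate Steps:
D(m) = -2*m
-D((-8 + q)*(-8)) = -(-2)*(-8 - 6)*(-8) = -(-2)*(-14*(-8)) = -(-2)*112 = -1*(-224) = 224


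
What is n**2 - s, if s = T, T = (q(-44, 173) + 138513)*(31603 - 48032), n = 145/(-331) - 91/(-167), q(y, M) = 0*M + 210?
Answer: 6963835949440504579/3055546729 ≈ 2.2791e+9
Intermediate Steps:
q(y, M) = 210 (q(y, M) = 0 + 210 = 210)
n = 5906/55277 (n = 145*(-1/331) - 91*(-1/167) = -145/331 + 91/167 = 5906/55277 ≈ 0.10684)
T = -2279080167 (T = (210 + 138513)*(31603 - 48032) = 138723*(-16429) = -2279080167)
s = -2279080167
n**2 - s = (5906/55277)**2 - 1*(-2279080167) = 34880836/3055546729 + 2279080167 = 6963835949440504579/3055546729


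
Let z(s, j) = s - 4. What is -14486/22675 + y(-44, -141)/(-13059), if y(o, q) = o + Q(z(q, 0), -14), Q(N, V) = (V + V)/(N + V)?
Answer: -29920455766/47081939175 ≈ -0.63550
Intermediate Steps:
z(s, j) = -4 + s
Q(N, V) = 2*V/(N + V) (Q(N, V) = (2*V)/(N + V) = 2*V/(N + V))
y(o, q) = o - 28/(-18 + q) (y(o, q) = o + 2*(-14)/((-4 + q) - 14) = o + 2*(-14)/(-18 + q) = o - 28/(-18 + q))
-14486/22675 + y(-44, -141)/(-13059) = -14486/22675 + ((-28 - 44*(-18 - 141))/(-18 - 141))/(-13059) = -14486*1/22675 + ((-28 - 44*(-159))/(-159))*(-1/13059) = -14486/22675 - (-28 + 6996)/159*(-1/13059) = -14486/22675 - 1/159*6968*(-1/13059) = -14486/22675 - 6968/159*(-1/13059) = -14486/22675 + 6968/2076381 = -29920455766/47081939175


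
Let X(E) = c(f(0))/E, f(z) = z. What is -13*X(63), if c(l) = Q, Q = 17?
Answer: -221/63 ≈ -3.5079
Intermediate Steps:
c(l) = 17
X(E) = 17/E
-13*X(63) = -221/63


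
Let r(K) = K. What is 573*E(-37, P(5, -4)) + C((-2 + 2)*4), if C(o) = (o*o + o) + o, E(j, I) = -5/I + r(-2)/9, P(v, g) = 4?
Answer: -10123/12 ≈ -843.58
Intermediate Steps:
E(j, I) = -2/9 - 5/I (E(j, I) = -5/I - 2/9 = -2/9 - 5/I)
C(o) = o² + 2*o (C(o) = (o² + o) + o = (o + o²) + o = o² + 2*o)
573*E(-37, P(5, -4)) + C((-2 + 2)*4) = 573*(-2/9 - 5/4) + ((-2 + 2)*4)*(2 + (-2 + 2)*4) = 573*(-2/9 - 5*¼) + (0*4)*(2 + 0*4) = 573*(-2/9 - 5/4) + 0*(2 + 0) = 573*(-53/36) + 0*2 = -10123/12 + 0 = -10123/12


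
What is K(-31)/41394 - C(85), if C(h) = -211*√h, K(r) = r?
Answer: -31/41394 + 211*√85 ≈ 1945.3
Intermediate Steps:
K(-31)/41394 - C(85) = -31/41394 - (-211)*√85 = -31*1/41394 + 211*√85 = -31/41394 + 211*√85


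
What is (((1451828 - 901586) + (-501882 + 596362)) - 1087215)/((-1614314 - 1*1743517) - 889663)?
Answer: 442493/4247494 ≈ 0.10418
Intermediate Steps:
(((1451828 - 901586) + (-501882 + 596362)) - 1087215)/((-1614314 - 1*1743517) - 889663) = ((550242 + 94480) - 1087215)/((-1614314 - 1743517) - 889663) = (644722 - 1087215)/(-3357831 - 889663) = -442493/(-4247494) = -442493*(-1/4247494) = 442493/4247494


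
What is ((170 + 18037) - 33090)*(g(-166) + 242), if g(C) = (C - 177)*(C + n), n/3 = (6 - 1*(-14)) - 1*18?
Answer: -820380726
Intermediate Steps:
n = 6 (n = 3*((6 - 1*(-14)) - 1*18) = 3*((6 + 14) - 18) = 3*(20 - 18) = 3*2 = 6)
g(C) = (-177 + C)*(6 + C) (g(C) = (C - 177)*(C + 6) = (-177 + C)*(6 + C))
((170 + 18037) - 33090)*(g(-166) + 242) = ((170 + 18037) - 33090)*((-1062 + (-166)**2 - 171*(-166)) + 242) = (18207 - 33090)*((-1062 + 27556 + 28386) + 242) = -14883*(54880 + 242) = -14883*55122 = -820380726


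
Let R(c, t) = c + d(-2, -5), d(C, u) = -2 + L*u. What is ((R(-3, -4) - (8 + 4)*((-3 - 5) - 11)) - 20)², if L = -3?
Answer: 47524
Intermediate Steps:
d(C, u) = -2 - 3*u
R(c, t) = 13 + c (R(c, t) = c + (-2 - 3*(-5)) = c + (-2 + 15) = c + 13 = 13 + c)
((R(-3, -4) - (8 + 4)*((-3 - 5) - 11)) - 20)² = (((13 - 3) - (8 + 4)*((-3 - 5) - 11)) - 20)² = ((10 - 12*(-8 - 11)) - 20)² = ((10 - 12*(-19)) - 20)² = ((10 - 1*(-228)) - 20)² = ((10 + 228) - 20)² = (238 - 20)² = 218² = 47524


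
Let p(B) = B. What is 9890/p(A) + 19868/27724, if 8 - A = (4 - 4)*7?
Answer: 34293663/27724 ≈ 1237.0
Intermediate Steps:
A = 8 (A = 8 - (4 - 4)*7 = 8 - 0*7 = 8 - 1*0 = 8 + 0 = 8)
9890/p(A) + 19868/27724 = 9890/8 + 19868/27724 = 9890*(⅛) + 19868*(1/27724) = 4945/4 + 4967/6931 = 34293663/27724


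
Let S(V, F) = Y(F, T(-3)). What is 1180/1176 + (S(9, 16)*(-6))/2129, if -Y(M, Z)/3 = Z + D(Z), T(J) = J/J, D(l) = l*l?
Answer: 638639/625926 ≈ 1.0203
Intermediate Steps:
D(l) = l**2
T(J) = 1
Y(M, Z) = -3*Z - 3*Z**2 (Y(M, Z) = -3*(Z + Z**2) = -3*Z - 3*Z**2)
S(V, F) = -6 (S(V, F) = 3*1*(-1 - 1*1) = 3*1*(-1 - 1) = 3*1*(-2) = -6)
1180/1176 + (S(9, 16)*(-6))/2129 = 1180/1176 - 6*(-6)/2129 = 1180*(1/1176) + 36*(1/2129) = 295/294 + 36/2129 = 638639/625926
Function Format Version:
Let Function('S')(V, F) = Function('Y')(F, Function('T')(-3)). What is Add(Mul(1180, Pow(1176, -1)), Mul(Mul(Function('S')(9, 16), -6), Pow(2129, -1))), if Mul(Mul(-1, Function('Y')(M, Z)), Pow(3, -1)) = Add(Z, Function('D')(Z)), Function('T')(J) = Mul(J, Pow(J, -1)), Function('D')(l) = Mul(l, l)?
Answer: Rational(638639, 625926) ≈ 1.0203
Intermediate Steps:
Function('D')(l) = Pow(l, 2)
Function('T')(J) = 1
Function('Y')(M, Z) = Add(Mul(-3, Z), Mul(-3, Pow(Z, 2))) (Function('Y')(M, Z) = Mul(-3, Add(Z, Pow(Z, 2))) = Add(Mul(-3, Z), Mul(-3, Pow(Z, 2))))
Function('S')(V, F) = -6 (Function('S')(V, F) = Mul(3, 1, Add(-1, Mul(-1, 1))) = Mul(3, 1, Add(-1, -1)) = Mul(3, 1, -2) = -6)
Add(Mul(1180, Pow(1176, -1)), Mul(Mul(Function('S')(9, 16), -6), Pow(2129, -1))) = Add(Mul(1180, Pow(1176, -1)), Mul(Mul(-6, -6), Pow(2129, -1))) = Add(Mul(1180, Rational(1, 1176)), Mul(36, Rational(1, 2129))) = Add(Rational(295, 294), Rational(36, 2129)) = Rational(638639, 625926)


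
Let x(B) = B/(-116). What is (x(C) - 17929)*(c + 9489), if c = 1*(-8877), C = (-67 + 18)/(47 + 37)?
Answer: -1272815211/116 ≈ -1.0973e+7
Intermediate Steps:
C = -7/12 (C = -49/84 = -49*1/84 = -7/12 ≈ -0.58333)
c = -8877
x(B) = -B/116 (x(B) = B*(-1/116) = -B/116)
(x(C) - 17929)*(c + 9489) = (-1/116*(-7/12) - 17929)*(-8877 + 9489) = (7/1392 - 17929)*612 = -24957161/1392*612 = -1272815211/116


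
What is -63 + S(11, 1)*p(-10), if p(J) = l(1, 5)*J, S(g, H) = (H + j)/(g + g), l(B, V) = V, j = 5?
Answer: -843/11 ≈ -76.636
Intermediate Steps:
S(g, H) = (5 + H)/(2*g) (S(g, H) = (H + 5)/(g + g) = (5 + H)/((2*g)) = (5 + H)*(1/(2*g)) = (5 + H)/(2*g))
p(J) = 5*J
-63 + S(11, 1)*p(-10) = -63 + ((½)*(5 + 1)/11)*(5*(-10)) = -63 + ((½)*(1/11)*6)*(-50) = -63 + (3/11)*(-50) = -63 - 150/11 = -843/11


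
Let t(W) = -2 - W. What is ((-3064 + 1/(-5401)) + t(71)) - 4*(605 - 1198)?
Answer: -4131766/5401 ≈ -765.00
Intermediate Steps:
((-3064 + 1/(-5401)) + t(71)) - 4*(605 - 1198) = ((-3064 + 1/(-5401)) + (-2 - 1*71)) - 4*(605 - 1198) = ((-3064 - 1/5401) + (-2 - 71)) - 4*(-593) = (-16548665/5401 - 73) + 2372 = -16942938/5401 + 2372 = -4131766/5401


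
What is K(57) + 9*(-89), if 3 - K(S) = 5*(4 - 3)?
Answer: -803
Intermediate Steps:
K(S) = -2 (K(S) = 3 - 5*(4 - 3) = 3 - 5 = -2)
K(57) + 9*(-89) = -2 + 9*(-89) = -2 - 801 = -803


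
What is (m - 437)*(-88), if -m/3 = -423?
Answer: -73216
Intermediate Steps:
m = 1269 (m = -3*(-423) = 1269)
(m - 437)*(-88) = (1269 - 437)*(-88) = 832*(-88) = -73216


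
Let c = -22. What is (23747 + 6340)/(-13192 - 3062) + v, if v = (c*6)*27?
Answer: -6439927/1806 ≈ -3565.9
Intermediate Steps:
v = -3564 (v = -22*6*27 = -132*27 = -3564)
(23747 + 6340)/(-13192 - 3062) + v = (23747 + 6340)/(-13192 - 3062) - 3564 = 30087/(-16254) - 3564 = 30087*(-1/16254) - 3564 = -3343/1806 - 3564 = -6439927/1806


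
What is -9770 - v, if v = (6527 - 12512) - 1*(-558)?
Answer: -4343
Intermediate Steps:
v = -5427 (v = -5985 + 558 = -5427)
-9770 - v = -9770 - 1*(-5427) = -9770 + 5427 = -4343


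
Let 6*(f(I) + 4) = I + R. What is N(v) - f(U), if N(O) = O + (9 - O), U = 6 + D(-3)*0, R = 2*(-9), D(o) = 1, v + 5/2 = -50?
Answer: 15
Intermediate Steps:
v = -105/2 (v = -5/2 - 50 = -105/2 ≈ -52.500)
R = -18
U = 6 (U = 6 + 1*0 = 6 + 0 = 6)
f(I) = -7 + I/6 (f(I) = -4 + (I - 18)/6 = -4 + (-18 + I)/6 = -4 + (-3 + I/6) = -7 + I/6)
N(O) = 9
N(v) - f(U) = 9 - (-7 + (⅙)*6) = 9 - (-7 + 1) = 9 - 1*(-6) = 9 + 6 = 15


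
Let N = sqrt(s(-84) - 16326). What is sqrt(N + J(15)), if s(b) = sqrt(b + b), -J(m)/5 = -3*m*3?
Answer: sqrt(675 + sqrt(2)*sqrt(-8163 + I*sqrt(42))) ≈ 26.097 + 2.4481*I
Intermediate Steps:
J(m) = 45*m (J(m) = -5*(-3*m)*3 = -(-45)*m = 45*m)
s(b) = sqrt(2)*sqrt(b) (s(b) = sqrt(2*b) = sqrt(2)*sqrt(b))
N = sqrt(-16326 + 2*I*sqrt(42)) (N = sqrt(sqrt(2)*sqrt(-84) - 16326) = sqrt(sqrt(2)*(2*I*sqrt(21)) - 16326) = sqrt(2*I*sqrt(42) - 16326) = sqrt(-16326 + 2*I*sqrt(42)) ≈ 0.0507 + 127.77*I)
sqrt(N + J(15)) = sqrt(sqrt(-16326 + 2*I*sqrt(42)) + 45*15) = sqrt(sqrt(-16326 + 2*I*sqrt(42)) + 675) = sqrt(675 + sqrt(-16326 + 2*I*sqrt(42)))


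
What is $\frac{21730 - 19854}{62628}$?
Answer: $\frac{469}{15657} \approx 0.029955$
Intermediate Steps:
$\frac{21730 - 19854}{62628} = \left(21730 - 19854\right) \frac{1}{62628} = 1876 \cdot \frac{1}{62628} = \frac{469}{15657}$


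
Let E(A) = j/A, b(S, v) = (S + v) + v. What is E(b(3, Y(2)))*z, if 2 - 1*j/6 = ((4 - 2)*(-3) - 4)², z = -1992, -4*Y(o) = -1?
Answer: 334656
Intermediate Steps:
Y(o) = ¼ (Y(o) = -¼*(-1) = ¼)
b(S, v) = S + 2*v
j = -588 (j = 12 - 6*((4 - 2)*(-3) - 4)² = 12 - 6*(2*(-3) - 4)² = 12 - 6*(-6 - 4)² = 12 - 6*(-10)² = 12 - 6*100 = 12 - 600 = -588)
E(A) = -588/A
E(b(3, Y(2)))*z = -588/(3 + 2*(¼))*(-1992) = -588/(3 + ½)*(-1992) = -588/7/2*(-1992) = -588*2/7*(-1992) = -168*(-1992) = 334656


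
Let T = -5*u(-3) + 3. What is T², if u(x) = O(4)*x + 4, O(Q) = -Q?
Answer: 5929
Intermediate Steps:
u(x) = 4 - 4*x (u(x) = (-1*4)*x + 4 = -4*x + 4 = 4 - 4*x)
T = -77 (T = -5*(4 - 4*(-3)) + 3 = -5*(4 + 12) + 3 = -5*16 + 3 = -80 + 3 = -77)
T² = (-77)² = 5929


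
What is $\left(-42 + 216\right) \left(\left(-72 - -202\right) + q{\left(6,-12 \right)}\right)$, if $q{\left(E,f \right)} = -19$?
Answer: $19314$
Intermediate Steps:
$\left(-42 + 216\right) \left(\left(-72 - -202\right) + q{\left(6,-12 \right)}\right) = \left(-42 + 216\right) \left(\left(-72 - -202\right) - 19\right) = 174 \left(\left(-72 + 202\right) - 19\right) = 174 \left(130 - 19\right) = 174 \cdot 111 = 19314$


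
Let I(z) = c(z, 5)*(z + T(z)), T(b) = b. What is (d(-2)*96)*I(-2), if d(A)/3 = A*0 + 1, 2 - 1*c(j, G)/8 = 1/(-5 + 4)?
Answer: -27648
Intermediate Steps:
c(j, G) = 24 (c(j, G) = 16 - 8/(-5 + 4) = 16 - 8/(-1) = 16 - 8*(-1) = 16 + 8 = 24)
I(z) = 48*z (I(z) = 24*(z + z) = 24*(2*z) = 48*z)
d(A) = 3 (d(A) = 3*(A*0 + 1) = 3*(0 + 1) = 3*1 = 3)
(d(-2)*96)*I(-2) = (3*96)*(48*(-2)) = 288*(-96) = -27648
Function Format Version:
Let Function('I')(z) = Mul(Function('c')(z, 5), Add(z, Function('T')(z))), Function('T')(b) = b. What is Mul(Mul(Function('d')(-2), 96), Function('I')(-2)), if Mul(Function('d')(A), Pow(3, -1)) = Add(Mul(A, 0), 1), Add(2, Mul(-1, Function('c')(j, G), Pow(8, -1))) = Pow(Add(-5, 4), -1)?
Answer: -27648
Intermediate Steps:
Function('c')(j, G) = 24 (Function('c')(j, G) = Add(16, Mul(-8, Pow(Add(-5, 4), -1))) = Add(16, Mul(-8, Pow(-1, -1))) = Add(16, Mul(-8, -1)) = Add(16, 8) = 24)
Function('I')(z) = Mul(48, z) (Function('I')(z) = Mul(24, Add(z, z)) = Mul(24, Mul(2, z)) = Mul(48, z))
Function('d')(A) = 3 (Function('d')(A) = Mul(3, Add(Mul(A, 0), 1)) = Mul(3, Add(0, 1)) = Mul(3, 1) = 3)
Mul(Mul(Function('d')(-2), 96), Function('I')(-2)) = Mul(Mul(3, 96), Mul(48, -2)) = Mul(288, -96) = -27648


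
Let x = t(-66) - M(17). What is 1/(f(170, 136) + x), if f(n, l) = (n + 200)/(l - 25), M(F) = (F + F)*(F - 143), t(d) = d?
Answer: 3/12664 ≈ 0.00023689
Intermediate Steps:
M(F) = 2*F*(-143 + F) (M(F) = (2*F)*(-143 + F) = 2*F*(-143 + F))
f(n, l) = (200 + n)/(-25 + l)
x = 4218 (x = -66 - 2*17*(-143 + 17) = -66 - 2*17*(-126) = -66 - 1*(-4284) = -66 + 4284 = 4218)
1/(f(170, 136) + x) = 1/((200 + 170)/(-25 + 136) + 4218) = 1/(370/111 + 4218) = 1/((1/111)*370 + 4218) = 1/(10/3 + 4218) = 1/(12664/3) = 3/12664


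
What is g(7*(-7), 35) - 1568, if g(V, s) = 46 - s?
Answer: -1557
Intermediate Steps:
g(7*(-7), 35) - 1568 = (46 - 1*35) - 1568 = (46 - 35) - 1568 = 11 - 1568 = -1557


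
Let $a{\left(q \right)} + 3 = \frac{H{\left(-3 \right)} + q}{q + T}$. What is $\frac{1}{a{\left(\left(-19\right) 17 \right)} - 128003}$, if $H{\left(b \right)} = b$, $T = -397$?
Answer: $- \frac{360}{46081997} \approx -7.8122 \cdot 10^{-6}$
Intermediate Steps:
$a{\left(q \right)} = -3 + \frac{-3 + q}{-397 + q}$ ($a{\left(q \right)} = -3 + \frac{-3 + q}{q - 397} = -3 + \frac{-3 + q}{-397 + q}$)
$\frac{1}{a{\left(\left(-19\right) 17 \right)} - 128003} = \frac{1}{\frac{2 \left(594 - \left(-19\right) 17\right)}{-397 - 323} - 128003} = \frac{1}{\frac{2 \left(594 - -323\right)}{-397 - 323} - 128003} = \frac{1}{\frac{2 \left(594 + 323\right)}{-720} - 128003} = \frac{1}{2 \left(- \frac{1}{720}\right) 917 - 128003} = \frac{1}{- \frac{917}{360} - 128003} = \frac{1}{- \frac{46081997}{360}} = - \frac{360}{46081997}$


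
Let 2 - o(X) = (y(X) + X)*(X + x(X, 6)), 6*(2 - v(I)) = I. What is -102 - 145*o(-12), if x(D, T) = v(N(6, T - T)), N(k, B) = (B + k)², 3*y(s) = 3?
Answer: 25128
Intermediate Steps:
y(s) = 1 (y(s) = (⅓)*3 = 1)
v(I) = 2 - I/6
x(D, T) = -4 (x(D, T) = 2 - ((T - T) + 6)²/6 = 2 - (0 + 6)²/6 = 2 - ⅙*6² = 2 - ⅙*36 = 2 - 6 = -4)
o(X) = 2 - (1 + X)*(-4 + X) (o(X) = 2 - (1 + X)*(X - 4) = 2 - (1 + X)*(-4 + X))
-102 - 145*o(-12) = -102 - 145*(6 - 1*(-12)² + 3*(-12)) = -102 - 145*(6 - 1*144 - 36) = -102 - 145*(6 - 144 - 36) = -102 - 145*(-174) = -102 + 25230 = 25128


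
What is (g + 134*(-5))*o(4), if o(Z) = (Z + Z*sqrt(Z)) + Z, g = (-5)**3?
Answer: -12720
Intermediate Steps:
g = -125
o(Z) = Z**(3/2) + 2*Z (o(Z) = (Z + Z**(3/2)) + Z = Z**(3/2) + 2*Z)
(g + 134*(-5))*o(4) = (-125 + 134*(-5))*(4**(3/2) + 2*4) = (-125 - 670)*(8 + 8) = -795*16 = -12720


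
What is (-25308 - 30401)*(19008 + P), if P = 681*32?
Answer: -2272927200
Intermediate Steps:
P = 21792
(-25308 - 30401)*(19008 + P) = (-25308 - 30401)*(19008 + 21792) = -55709*40800 = -2272927200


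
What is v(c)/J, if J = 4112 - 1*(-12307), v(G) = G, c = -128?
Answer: -128/16419 ≈ -0.0077958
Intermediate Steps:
J = 16419 (J = 4112 + 12307 = 16419)
v(c)/J = -128/16419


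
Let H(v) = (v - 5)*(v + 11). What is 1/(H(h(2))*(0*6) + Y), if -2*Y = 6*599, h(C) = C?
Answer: -1/1797 ≈ -0.00055648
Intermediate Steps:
H(v) = (-5 + v)*(11 + v)
Y = -1797 (Y = -3*599 = -1/2*3594 = -1797)
1/(H(h(2))*(0*6) + Y) = 1/((-55 + 2**2 + 6*2)*(0*6) - 1797) = 1/((-55 + 4 + 12)*0 - 1797) = 1/(-39*0 - 1797) = 1/(0 - 1797) = 1/(-1797) = -1/1797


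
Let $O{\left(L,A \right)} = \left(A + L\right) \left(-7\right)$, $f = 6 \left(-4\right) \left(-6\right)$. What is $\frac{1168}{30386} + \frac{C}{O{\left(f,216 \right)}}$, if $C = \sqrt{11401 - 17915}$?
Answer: $\frac{584}{15193} - \frac{i \sqrt{6514}}{2520} \approx 0.038439 - 0.032028 i$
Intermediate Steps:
$f = 144$ ($f = \left(-24\right) \left(-6\right) = 144$)
$O{\left(L,A \right)} = - 7 A - 7 L$
$C = i \sqrt{6514}$ ($C = \sqrt{-6514} = i \sqrt{6514} \approx 80.709 i$)
$\frac{1168}{30386} + \frac{C}{O{\left(f,216 \right)}} = \frac{1168}{30386} + \frac{i \sqrt{6514}}{\left(-7\right) 216 - 1008} = 1168 \cdot \frac{1}{30386} + \frac{i \sqrt{6514}}{-1512 - 1008} = \frac{584}{15193} + \frac{i \sqrt{6514}}{-2520} = \frac{584}{15193} + i \sqrt{6514} \left(- \frac{1}{2520}\right) = \frac{584}{15193} - \frac{i \sqrt{6514}}{2520}$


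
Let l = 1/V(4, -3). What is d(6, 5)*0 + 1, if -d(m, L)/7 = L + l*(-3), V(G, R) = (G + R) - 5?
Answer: 1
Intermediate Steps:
V(G, R) = -5 + G + R
l = -¼ (l = 1/(-5 + 4 - 3) = 1/(-4) = -¼ ≈ -0.25000)
d(m, L) = -21/4 - 7*L (d(m, L) = -7*(L - ¼*(-3)) = -7*(L + ¾) = -7*(¾ + L) = -21/4 - 7*L)
d(6, 5)*0 + 1 = (-21/4 - 7*5)*0 + 1 = (-21/4 - 35)*0 + 1 = -161/4*0 + 1 = 0 + 1 = 1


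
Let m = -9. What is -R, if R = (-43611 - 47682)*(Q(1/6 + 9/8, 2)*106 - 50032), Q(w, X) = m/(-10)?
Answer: -22794310119/5 ≈ -4.5589e+9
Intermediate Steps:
Q(w, X) = 9/10 (Q(w, X) = -9/(-10) = -9*(-⅒) = 9/10)
R = 22794310119/5 (R = (-43611 - 47682)*((9/10)*106 - 50032) = -91293*(477/5 - 50032) = -91293*(-249683/5) = 22794310119/5 ≈ 4.5589e+9)
-R = -1*22794310119/5 = -22794310119/5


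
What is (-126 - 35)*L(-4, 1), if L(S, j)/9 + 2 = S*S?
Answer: -20286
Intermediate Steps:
L(S, j) = -18 + 9*S² (L(S, j) = -18 + 9*(S*S) = -18 + 9*S²)
(-126 - 35)*L(-4, 1) = (-126 - 35)*(-18 + 9*(-4)²) = -161*(-18 + 9*16) = -161*(-18 + 144) = -161*126 = -20286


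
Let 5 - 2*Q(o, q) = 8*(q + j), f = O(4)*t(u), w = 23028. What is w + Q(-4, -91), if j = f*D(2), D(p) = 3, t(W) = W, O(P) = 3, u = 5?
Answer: 46429/2 ≈ 23215.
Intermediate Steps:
f = 15 (f = 3*5 = 15)
j = 45 (j = 15*3 = 45)
Q(o, q) = -355/2 - 4*q (Q(o, q) = 5/2 - 4*(q + 45) = 5/2 - 4*(45 + q) = 5/2 - (360 + 8*q)/2 = 5/2 + (-180 - 4*q) = -355/2 - 4*q)
w + Q(-4, -91) = 23028 + (-355/2 - 4*(-91)) = 23028 + (-355/2 + 364) = 23028 + 373/2 = 46429/2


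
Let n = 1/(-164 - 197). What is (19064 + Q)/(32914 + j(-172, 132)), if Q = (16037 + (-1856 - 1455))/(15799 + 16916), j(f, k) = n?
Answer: 25016958494/43190899155 ≈ 0.57922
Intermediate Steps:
n = -1/361 (n = 1/(-361) = -1/361 ≈ -0.0027701)
j(f, k) = -1/361
Q = 1414/3635 (Q = (16037 - 3311)/32715 = 12726*(1/32715) = 1414/3635 ≈ 0.38900)
(19064 + Q)/(32914 + j(-172, 132)) = (19064 + 1414/3635)/(32914 - 1/361) = 69299054/(3635*(11881953/361)) = (69299054/3635)*(361/11881953) = 25016958494/43190899155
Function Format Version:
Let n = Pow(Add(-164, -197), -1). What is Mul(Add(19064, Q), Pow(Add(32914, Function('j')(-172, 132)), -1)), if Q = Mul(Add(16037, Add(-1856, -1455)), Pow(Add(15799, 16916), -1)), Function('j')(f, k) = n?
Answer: Rational(25016958494, 43190899155) ≈ 0.57922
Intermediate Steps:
n = Rational(-1, 361) (n = Pow(-361, -1) = Rational(-1, 361) ≈ -0.0027701)
Function('j')(f, k) = Rational(-1, 361)
Q = Rational(1414, 3635) (Q = Mul(Add(16037, -3311), Pow(32715, -1)) = Mul(12726, Rational(1, 32715)) = Rational(1414, 3635) ≈ 0.38900)
Mul(Add(19064, Q), Pow(Add(32914, Function('j')(-172, 132)), -1)) = Mul(Add(19064, Rational(1414, 3635)), Pow(Add(32914, Rational(-1, 361)), -1)) = Mul(Rational(69299054, 3635), Pow(Rational(11881953, 361), -1)) = Mul(Rational(69299054, 3635), Rational(361, 11881953)) = Rational(25016958494, 43190899155)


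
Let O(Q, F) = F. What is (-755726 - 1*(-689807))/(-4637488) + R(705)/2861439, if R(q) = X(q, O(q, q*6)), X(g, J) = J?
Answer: 69413257227/4423296341744 ≈ 0.015693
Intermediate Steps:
R(q) = 6*q (R(q) = q*6 = 6*q)
(-755726 - 1*(-689807))/(-4637488) + R(705)/2861439 = (-755726 - 1*(-689807))/(-4637488) + (6*705)/2861439 = (-755726 + 689807)*(-1/4637488) + 4230*(1/2861439) = -65919*(-1/4637488) + 1410/953813 = 65919/4637488 + 1410/953813 = 69413257227/4423296341744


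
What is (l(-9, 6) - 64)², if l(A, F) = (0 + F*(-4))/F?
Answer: 4624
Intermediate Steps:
l(A, F) = -4 (l(A, F) = (0 - 4*F)/F = (-4*F)/F = -4)
(l(-9, 6) - 64)² = (-4 - 64)² = (-68)² = 4624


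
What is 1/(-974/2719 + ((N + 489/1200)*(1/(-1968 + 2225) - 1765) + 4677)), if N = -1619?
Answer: 69878300/199955784578703 ≈ 3.4947e-7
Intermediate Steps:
1/(-974/2719 + ((N + 489/1200)*(1/(-1968 + 2225) - 1765) + 4677)) = 1/(-974/2719 + ((-1619 + 489/1200)*(1/(-1968 + 2225) - 1765) + 4677)) = 1/(-974*1/2719 + ((-1619 + 489*(1/1200))*(1/257 - 1765) + 4677)) = 1/(-974/2719 + ((-1619 + 163/400)*(1/257 - 1765) + 4677)) = 1/(-974/2719 + (-647437/400*(-453604/257) + 4677)) = 1/(-974/2719 + (73420003237/25700 + 4677)) = 1/(-974/2719 + 73540202137/25700) = 1/(199955784578703/69878300) = 69878300/199955784578703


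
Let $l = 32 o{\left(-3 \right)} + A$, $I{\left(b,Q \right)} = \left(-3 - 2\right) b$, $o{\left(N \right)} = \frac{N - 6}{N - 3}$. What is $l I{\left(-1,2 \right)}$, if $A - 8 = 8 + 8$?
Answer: $360$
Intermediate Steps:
$A = 24$ ($A = 8 + \left(8 + 8\right) = 8 + 16 = 24$)
$o{\left(N \right)} = \frac{-6 + N}{-3 + N}$
$I{\left(b,Q \right)} = - 5 b$
$l = 72$ ($l = 32 \frac{-6 - 3}{-3 - 3} + 24 = 32 \frac{1}{-6} \left(-9\right) + 24 = 32 \left(\left(- \frac{1}{6}\right) \left(-9\right)\right) + 24 = 32 \cdot \frac{3}{2} + 24 = 48 + 24 = 72$)
$l I{\left(-1,2 \right)} = 72 \left(\left(-5\right) \left(-1\right)\right) = 72 \cdot 5 = 360$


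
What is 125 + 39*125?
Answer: 5000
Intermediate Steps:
125 + 39*125 = 125 + 4875 = 5000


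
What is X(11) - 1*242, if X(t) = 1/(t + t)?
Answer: -5323/22 ≈ -241.95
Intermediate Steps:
X(t) = 1/(2*t)
X(11) - 1*242 = (½)/11 - 1*242 = (½)*(1/11) - 242 = 1/22 - 242 = -5323/22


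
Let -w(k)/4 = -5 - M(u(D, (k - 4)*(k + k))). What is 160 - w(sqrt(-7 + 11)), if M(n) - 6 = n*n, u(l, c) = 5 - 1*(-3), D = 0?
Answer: -140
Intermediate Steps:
u(l, c) = 8 (u(l, c) = 5 + 3 = 8)
M(n) = 6 + n**2 (M(n) = 6 + n*n = 6 + n**2)
w(k) = 300 (w(k) = -4*(-5 - (6 + 8**2)) = -4*(-5 - (6 + 64)) = -4*(-5 - 1*70) = -4*(-5 - 70) = -4*(-75) = 300)
160 - w(sqrt(-7 + 11)) = 160 - 1*300 = 160 - 300 = -140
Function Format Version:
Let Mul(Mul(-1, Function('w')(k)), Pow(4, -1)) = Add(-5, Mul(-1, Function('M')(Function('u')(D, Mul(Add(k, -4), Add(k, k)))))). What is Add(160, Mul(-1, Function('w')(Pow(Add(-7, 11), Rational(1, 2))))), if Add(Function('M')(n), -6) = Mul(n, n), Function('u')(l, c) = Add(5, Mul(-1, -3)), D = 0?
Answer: -140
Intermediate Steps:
Function('u')(l, c) = 8 (Function('u')(l, c) = Add(5, 3) = 8)
Function('M')(n) = Add(6, Pow(n, 2)) (Function('M')(n) = Add(6, Mul(n, n)) = Add(6, Pow(n, 2)))
Function('w')(k) = 300 (Function('w')(k) = Mul(-4, Add(-5, Mul(-1, Add(6, Pow(8, 2))))) = Mul(-4, Add(-5, Mul(-1, Add(6, 64)))) = Mul(-4, Add(-5, Mul(-1, 70))) = Mul(-4, Add(-5, -70)) = Mul(-4, -75) = 300)
Add(160, Mul(-1, Function('w')(Pow(Add(-7, 11), Rational(1, 2))))) = Add(160, Mul(-1, 300)) = Add(160, -300) = -140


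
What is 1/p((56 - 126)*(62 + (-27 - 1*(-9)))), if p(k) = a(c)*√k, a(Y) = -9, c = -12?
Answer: I*√770/13860 ≈ 0.0020021*I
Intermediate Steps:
p(k) = -9*√k
1/p((56 - 126)*(62 + (-27 - 1*(-9)))) = 1/(-9*√(56 - 126)*√(62 + (-27 - 1*(-9)))) = 1/(-9*I*√70*√(62 + (-27 + 9))) = 1/(-9*I*√70*√(62 - 18)) = 1/(-9*2*I*√770) = 1/(-18*I*√770) = I*√770/13860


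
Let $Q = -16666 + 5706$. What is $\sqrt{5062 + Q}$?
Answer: $i \sqrt{5898} \approx 76.798 i$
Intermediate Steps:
$Q = -10960$
$\sqrt{5062 + Q} = \sqrt{5062 - 10960} = \sqrt{-5898} = i \sqrt{5898}$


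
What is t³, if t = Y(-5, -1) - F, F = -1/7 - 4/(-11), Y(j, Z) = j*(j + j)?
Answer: 56314010537/456533 ≈ 1.2335e+5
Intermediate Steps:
Y(j, Z) = 2*j² (Y(j, Z) = j*(2*j) = 2*j²)
F = 17/77 (F = -1*⅐ - 4*(-1/11) = -⅐ + 4/11 = 17/77 ≈ 0.22078)
t = 3833/77 (t = 2*(-5)² - 1*17/77 = 2*25 - 17/77 = 50 - 17/77 = 3833/77 ≈ 49.779)
t³ = (3833/77)³ = 56314010537/456533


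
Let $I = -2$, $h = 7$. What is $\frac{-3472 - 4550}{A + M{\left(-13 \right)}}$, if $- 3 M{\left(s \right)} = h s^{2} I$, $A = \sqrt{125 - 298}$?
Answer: $- \frac{56940156}{5599513} + \frac{72198 i \sqrt{173}}{5599513} \approx -10.169 + 0.16959 i$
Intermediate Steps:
$A = i \sqrt{173}$ ($A = \sqrt{-173} = i \sqrt{173} \approx 13.153 i$)
$M{\left(s \right)} = \frac{14 s^{2}}{3}$ ($M{\left(s \right)} = - \frac{7 s^{2} \left(-2\right)}{3} = - \frac{\left(-14\right) s^{2}}{3} = \frac{14 s^{2}}{3}$)
$\frac{-3472 - 4550}{A + M{\left(-13 \right)}} = \frac{-3472 - 4550}{i \sqrt{173} + \frac{14 \left(-13\right)^{2}}{3}} = - \frac{8022}{i \sqrt{173} + \frac{14}{3} \cdot 169} = - \frac{8022}{i \sqrt{173} + \frac{2366}{3}} = - \frac{8022}{\frac{2366}{3} + i \sqrt{173}}$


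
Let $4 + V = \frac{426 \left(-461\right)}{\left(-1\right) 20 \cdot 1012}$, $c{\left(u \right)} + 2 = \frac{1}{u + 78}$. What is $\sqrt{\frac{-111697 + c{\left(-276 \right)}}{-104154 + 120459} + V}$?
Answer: $\frac{17 i \sqrt{9731685001830}}{49501980} \approx 1.0713 i$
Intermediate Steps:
$c{\left(u \right)} = -2 + \frac{1}{78 + u}$ ($c{\left(u \right)} = -2 + \frac{1}{u + 78} = -2 + \frac{1}{78 + u}$)
$V = \frac{57713}{10120}$ ($V = -4 + \frac{426 \left(-461\right)}{\left(-1\right) 20 \cdot 1012} = -4 - \frac{196386}{\left(-20\right) 1012} = -4 - \frac{196386}{-20240} = -4 - - \frac{98193}{10120} = -4 + \frac{98193}{10120} = \frac{57713}{10120} \approx 5.7029$)
$\sqrt{\frac{-111697 + c{\left(-276 \right)}}{-104154 + 120459} + V} = \sqrt{\frac{-111697 + \frac{-155 - -552}{78 - 276}}{-104154 + 120459} + \frac{57713}{10120}} = \sqrt{\frac{-111697 + \frac{-155 + 552}{-198}}{16305} + \frac{57713}{10120}} = \sqrt{\left(-111697 - \frac{397}{198}\right) \frac{1}{16305} + \frac{57713}{10120}} = \sqrt{\left(- \frac{22116403}{198}\right) \frac{1}{16305} + \frac{57713}{10120}} = \sqrt{- \frac{22116403}{3228390} + \frac{57713}{10120}} = \sqrt{- \frac{340890239}{297011880}} = \frac{17 i \sqrt{9731685001830}}{49501980}$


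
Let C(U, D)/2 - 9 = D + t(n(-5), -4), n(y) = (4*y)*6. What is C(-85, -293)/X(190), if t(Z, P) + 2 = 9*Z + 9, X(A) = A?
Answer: -1357/95 ≈ -14.284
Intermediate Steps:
n(y) = 24*y
t(Z, P) = 7 + 9*Z (t(Z, P) = -2 + (9*Z + 9) = -2 + (9 + 9*Z) = 7 + 9*Z)
C(U, D) = -2128 + 2*D (C(U, D) = 18 + 2*(D + (7 + 9*(24*(-5)))) = 18 + 2*(D + (7 + 9*(-120))) = 18 + 2*(D + (7 - 1080)) = 18 + 2*(D - 1073) = 18 + 2*(-1073 + D) = 18 + (-2146 + 2*D) = -2128 + 2*D)
C(-85, -293)/X(190) = (-2128 + 2*(-293))/190 = (-2128 - 586)*(1/190) = -2714*1/190 = -1357/95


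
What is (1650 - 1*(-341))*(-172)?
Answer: -342452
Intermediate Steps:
(1650 - 1*(-341))*(-172) = (1650 + 341)*(-172) = 1991*(-172) = -342452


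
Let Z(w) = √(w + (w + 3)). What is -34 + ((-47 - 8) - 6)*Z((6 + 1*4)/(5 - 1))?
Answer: -34 - 122*√2 ≈ -206.53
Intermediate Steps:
Z(w) = √(3 + 2*w) (Z(w) = √(w + (3 + w)) = √(3 + 2*w))
-34 + ((-47 - 8) - 6)*Z((6 + 1*4)/(5 - 1)) = -34 + ((-47 - 8) - 6)*√(3 + 2*((6 + 1*4)/(5 - 1))) = -34 + (-55 - 6)*√(3 + 2*((6 + 4)/4)) = -34 - 61*√(3 + 2*(10*(¼))) = -34 - 61*√(3 + 2*(5/2)) = -34 - 61*√(3 + 5) = -34 - 122*√2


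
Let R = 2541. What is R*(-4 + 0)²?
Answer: 40656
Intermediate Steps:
R*(-4 + 0)² = 2541*(-4 + 0)² = 2541*(-4)² = 2541*16 = 40656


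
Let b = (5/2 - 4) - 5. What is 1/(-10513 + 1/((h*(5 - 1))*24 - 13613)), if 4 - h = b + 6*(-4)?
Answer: -10301/108294414 ≈ -9.5120e-5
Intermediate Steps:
b = -13/2 (b = (5*(½) - 4) - 5 = (5/2 - 4) - 5 = -3/2 - 5 = -13/2 ≈ -6.5000)
h = 69/2 (h = 4 - (-13/2 + 6*(-4)) = 4 - (-13/2 - 24) = 4 - 1*(-61/2) = 4 + 61/2 = 69/2 ≈ 34.500)
1/(-10513 + 1/((h*(5 - 1))*24 - 13613)) = 1/(-10513 + 1/((69*(5 - 1)/2)*24 - 13613)) = 1/(-10513 + 1/(((69/2)*4)*24 - 13613)) = 1/(-10513 + 1/(138*24 - 13613)) = 1/(-10513 + 1/(3312 - 13613)) = 1/(-10513 + 1/(-10301)) = 1/(-10513 - 1/10301) = 1/(-108294414/10301) = -10301/108294414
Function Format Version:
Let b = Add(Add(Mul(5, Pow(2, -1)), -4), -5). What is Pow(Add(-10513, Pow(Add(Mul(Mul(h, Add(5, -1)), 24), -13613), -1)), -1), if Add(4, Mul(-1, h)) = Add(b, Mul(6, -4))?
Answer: Rational(-10301, 108294414) ≈ -9.5120e-5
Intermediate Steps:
b = Rational(-13, 2) (b = Add(Add(Mul(5, Rational(1, 2)), -4), -5) = Add(Add(Rational(5, 2), -4), -5) = Add(Rational(-3, 2), -5) = Rational(-13, 2) ≈ -6.5000)
h = Rational(69, 2) (h = Add(4, Mul(-1, Add(Rational(-13, 2), Mul(6, -4)))) = Add(4, Mul(-1, Add(Rational(-13, 2), -24))) = Add(4, Mul(-1, Rational(-61, 2))) = Add(4, Rational(61, 2)) = Rational(69, 2) ≈ 34.500)
Pow(Add(-10513, Pow(Add(Mul(Mul(h, Add(5, -1)), 24), -13613), -1)), -1) = Pow(Add(-10513, Pow(Add(Mul(Mul(Rational(69, 2), Add(5, -1)), 24), -13613), -1)), -1) = Pow(Add(-10513, Pow(Add(Mul(Mul(Rational(69, 2), 4), 24), -13613), -1)), -1) = Pow(Add(-10513, Pow(Add(Mul(138, 24), -13613), -1)), -1) = Pow(Add(-10513, Pow(Add(3312, -13613), -1)), -1) = Pow(Add(-10513, Pow(-10301, -1)), -1) = Pow(Add(-10513, Rational(-1, 10301)), -1) = Pow(Rational(-108294414, 10301), -1) = Rational(-10301, 108294414)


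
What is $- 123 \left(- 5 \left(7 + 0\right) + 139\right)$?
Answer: $-12792$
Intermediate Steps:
$- 123 \left(- 5 \left(7 + 0\right) + 139\right) = - 123 \left(\left(-5\right) 7 + 139\right) = - 123 \left(-35 + 139\right) = \left(-123\right) 104 = -12792$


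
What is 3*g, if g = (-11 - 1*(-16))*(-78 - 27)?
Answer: -1575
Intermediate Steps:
g = -525 (g = (-11 + 16)*(-105) = 5*(-105) = -525)
3*g = 3*(-525) = -1575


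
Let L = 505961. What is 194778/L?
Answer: 194778/505961 ≈ 0.38497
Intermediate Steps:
194778/L = 194778/505961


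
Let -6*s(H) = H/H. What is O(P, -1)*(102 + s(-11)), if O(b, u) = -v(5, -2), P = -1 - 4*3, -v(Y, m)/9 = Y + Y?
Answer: 9165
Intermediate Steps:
v(Y, m) = -18*Y (v(Y, m) = -9*(Y + Y) = -18*Y)
P = -13 (P = -1 - 12 = -13)
s(H) = -1/6 (s(H) = -H/(6*H) = -1/6*1 = -1/6)
O(b, u) = 90 (O(b, u) = -(-18)*5 = -1*(-90) = 90)
O(P, -1)*(102 + s(-11)) = 90*(102 - 1/6) = 90*(611/6) = 9165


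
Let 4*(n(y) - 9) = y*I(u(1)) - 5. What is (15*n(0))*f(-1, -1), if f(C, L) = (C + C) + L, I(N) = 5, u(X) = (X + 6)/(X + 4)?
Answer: -1395/4 ≈ -348.75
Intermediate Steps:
u(X) = (6 + X)/(4 + X)
f(C, L) = L + 2*C (f(C, L) = 2*C + L = L + 2*C)
n(y) = 31/4 + 5*y/4 (n(y) = 9 + (y*5 - 5)/4 = 9 + (5*y - 5)/4 = 9 + (-5 + 5*y)/4 = 9 + (-5/4 + 5*y/4) = 31/4 + 5*y/4)
(15*n(0))*f(-1, -1) = (15*(31/4 + (5/4)*0))*(-1 + 2*(-1)) = (15*(31/4 + 0))*(-1 - 2) = (15*(31/4))*(-3) = (465/4)*(-3) = -1395/4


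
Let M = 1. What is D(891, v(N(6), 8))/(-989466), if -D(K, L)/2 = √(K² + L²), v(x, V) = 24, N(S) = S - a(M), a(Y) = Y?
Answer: √88273/164911 ≈ 0.0018016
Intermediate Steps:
N(S) = -1 + S (N(S) = S - 1*1 = S - 1 = -1 + S)
D(K, L) = -2*√(K² + L²)
D(891, v(N(6), 8))/(-989466) = -2*√(891² + 24²)/(-989466) = -2*√(793881 + 576)*(-1/989466) = -6*√88273*(-1/989466) = √88273/164911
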